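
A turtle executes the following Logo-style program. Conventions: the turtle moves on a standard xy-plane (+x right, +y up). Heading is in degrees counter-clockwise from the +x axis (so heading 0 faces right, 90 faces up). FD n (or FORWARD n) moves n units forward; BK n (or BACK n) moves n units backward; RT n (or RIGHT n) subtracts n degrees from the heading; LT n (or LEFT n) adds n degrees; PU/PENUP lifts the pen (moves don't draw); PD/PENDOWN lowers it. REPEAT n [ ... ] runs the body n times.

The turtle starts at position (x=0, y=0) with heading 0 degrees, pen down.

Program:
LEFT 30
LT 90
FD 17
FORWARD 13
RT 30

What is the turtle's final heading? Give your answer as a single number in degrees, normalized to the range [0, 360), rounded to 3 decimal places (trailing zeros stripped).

Executing turtle program step by step:
Start: pos=(0,0), heading=0, pen down
LT 30: heading 0 -> 30
LT 90: heading 30 -> 120
FD 17: (0,0) -> (-8.5,14.722) [heading=120, draw]
FD 13: (-8.5,14.722) -> (-15,25.981) [heading=120, draw]
RT 30: heading 120 -> 90
Final: pos=(-15,25.981), heading=90, 2 segment(s) drawn

Answer: 90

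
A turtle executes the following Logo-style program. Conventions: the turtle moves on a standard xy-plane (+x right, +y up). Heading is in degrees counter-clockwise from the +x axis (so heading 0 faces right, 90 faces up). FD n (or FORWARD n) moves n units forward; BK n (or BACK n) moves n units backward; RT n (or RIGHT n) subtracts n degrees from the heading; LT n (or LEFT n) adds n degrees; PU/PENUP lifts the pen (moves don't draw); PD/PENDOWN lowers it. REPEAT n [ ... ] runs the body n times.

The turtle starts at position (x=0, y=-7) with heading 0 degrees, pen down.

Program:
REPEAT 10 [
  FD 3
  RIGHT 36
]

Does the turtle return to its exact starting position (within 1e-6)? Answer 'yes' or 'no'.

Executing turtle program step by step:
Start: pos=(0,-7), heading=0, pen down
REPEAT 10 [
  -- iteration 1/10 --
  FD 3: (0,-7) -> (3,-7) [heading=0, draw]
  RT 36: heading 0 -> 324
  -- iteration 2/10 --
  FD 3: (3,-7) -> (5.427,-8.763) [heading=324, draw]
  RT 36: heading 324 -> 288
  -- iteration 3/10 --
  FD 3: (5.427,-8.763) -> (6.354,-11.617) [heading=288, draw]
  RT 36: heading 288 -> 252
  -- iteration 4/10 --
  FD 3: (6.354,-11.617) -> (5.427,-14.47) [heading=252, draw]
  RT 36: heading 252 -> 216
  -- iteration 5/10 --
  FD 3: (5.427,-14.47) -> (3,-16.233) [heading=216, draw]
  RT 36: heading 216 -> 180
  -- iteration 6/10 --
  FD 3: (3,-16.233) -> (0,-16.233) [heading=180, draw]
  RT 36: heading 180 -> 144
  -- iteration 7/10 --
  FD 3: (0,-16.233) -> (-2.427,-14.47) [heading=144, draw]
  RT 36: heading 144 -> 108
  -- iteration 8/10 --
  FD 3: (-2.427,-14.47) -> (-3.354,-11.617) [heading=108, draw]
  RT 36: heading 108 -> 72
  -- iteration 9/10 --
  FD 3: (-3.354,-11.617) -> (-2.427,-8.763) [heading=72, draw]
  RT 36: heading 72 -> 36
  -- iteration 10/10 --
  FD 3: (-2.427,-8.763) -> (0,-7) [heading=36, draw]
  RT 36: heading 36 -> 0
]
Final: pos=(0,-7), heading=0, 10 segment(s) drawn

Start position: (0, -7)
Final position: (0, -7)
Distance = 0; < 1e-6 -> CLOSED

Answer: yes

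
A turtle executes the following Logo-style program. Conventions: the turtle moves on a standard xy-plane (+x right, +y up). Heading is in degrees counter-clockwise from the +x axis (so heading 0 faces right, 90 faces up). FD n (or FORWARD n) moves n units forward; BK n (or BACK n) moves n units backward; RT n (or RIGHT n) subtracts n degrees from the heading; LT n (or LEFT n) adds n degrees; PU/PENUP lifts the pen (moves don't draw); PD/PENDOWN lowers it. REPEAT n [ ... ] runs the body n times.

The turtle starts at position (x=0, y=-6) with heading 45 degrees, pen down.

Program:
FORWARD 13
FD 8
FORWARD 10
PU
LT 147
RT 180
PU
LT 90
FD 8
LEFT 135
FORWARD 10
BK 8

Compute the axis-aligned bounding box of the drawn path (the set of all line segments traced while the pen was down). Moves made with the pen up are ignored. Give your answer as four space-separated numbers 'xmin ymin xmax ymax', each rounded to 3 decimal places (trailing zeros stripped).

Answer: 0 -6 21.92 15.92

Derivation:
Executing turtle program step by step:
Start: pos=(0,-6), heading=45, pen down
FD 13: (0,-6) -> (9.192,3.192) [heading=45, draw]
FD 8: (9.192,3.192) -> (14.849,8.849) [heading=45, draw]
FD 10: (14.849,8.849) -> (21.92,15.92) [heading=45, draw]
PU: pen up
LT 147: heading 45 -> 192
RT 180: heading 192 -> 12
PU: pen up
LT 90: heading 12 -> 102
FD 8: (21.92,15.92) -> (20.257,23.745) [heading=102, move]
LT 135: heading 102 -> 237
FD 10: (20.257,23.745) -> (14.811,15.359) [heading=237, move]
BK 8: (14.811,15.359) -> (19.168,22.068) [heading=237, move]
Final: pos=(19.168,22.068), heading=237, 3 segment(s) drawn

Segment endpoints: x in {0, 9.192, 14.849, 21.92}, y in {-6, 3.192, 8.849, 15.92}
xmin=0, ymin=-6, xmax=21.92, ymax=15.92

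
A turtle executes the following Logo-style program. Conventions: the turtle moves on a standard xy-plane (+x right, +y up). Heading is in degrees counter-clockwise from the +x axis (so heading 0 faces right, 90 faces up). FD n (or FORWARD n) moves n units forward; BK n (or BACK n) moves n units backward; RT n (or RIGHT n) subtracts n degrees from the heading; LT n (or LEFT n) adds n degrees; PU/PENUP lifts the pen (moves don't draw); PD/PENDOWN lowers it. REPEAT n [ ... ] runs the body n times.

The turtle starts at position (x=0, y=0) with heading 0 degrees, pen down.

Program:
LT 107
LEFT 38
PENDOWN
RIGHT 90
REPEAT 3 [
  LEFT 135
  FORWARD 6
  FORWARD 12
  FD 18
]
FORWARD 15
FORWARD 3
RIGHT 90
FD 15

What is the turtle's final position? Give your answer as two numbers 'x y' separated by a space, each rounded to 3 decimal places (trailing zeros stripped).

Executing turtle program step by step:
Start: pos=(0,0), heading=0, pen down
LT 107: heading 0 -> 107
LT 38: heading 107 -> 145
PD: pen down
RT 90: heading 145 -> 55
REPEAT 3 [
  -- iteration 1/3 --
  LT 135: heading 55 -> 190
  FD 6: (0,0) -> (-5.909,-1.042) [heading=190, draw]
  FD 12: (-5.909,-1.042) -> (-17.727,-3.126) [heading=190, draw]
  FD 18: (-17.727,-3.126) -> (-35.453,-6.251) [heading=190, draw]
  -- iteration 2/3 --
  LT 135: heading 190 -> 325
  FD 6: (-35.453,-6.251) -> (-30.538,-9.693) [heading=325, draw]
  FD 12: (-30.538,-9.693) -> (-20.708,-16.576) [heading=325, draw]
  FD 18: (-20.708,-16.576) -> (-5.964,-26.9) [heading=325, draw]
  -- iteration 3/3 --
  LT 135: heading 325 -> 100
  FD 6: (-5.964,-26.9) -> (-7.005,-20.991) [heading=100, draw]
  FD 12: (-7.005,-20.991) -> (-9.089,-9.174) [heading=100, draw]
  FD 18: (-9.089,-9.174) -> (-12.215,8.553) [heading=100, draw]
]
FD 15: (-12.215,8.553) -> (-14.82,23.325) [heading=100, draw]
FD 3: (-14.82,23.325) -> (-15.341,26.28) [heading=100, draw]
RT 90: heading 100 -> 10
FD 15: (-15.341,26.28) -> (-0.568,28.884) [heading=10, draw]
Final: pos=(-0.568,28.884), heading=10, 12 segment(s) drawn

Answer: -0.568 28.884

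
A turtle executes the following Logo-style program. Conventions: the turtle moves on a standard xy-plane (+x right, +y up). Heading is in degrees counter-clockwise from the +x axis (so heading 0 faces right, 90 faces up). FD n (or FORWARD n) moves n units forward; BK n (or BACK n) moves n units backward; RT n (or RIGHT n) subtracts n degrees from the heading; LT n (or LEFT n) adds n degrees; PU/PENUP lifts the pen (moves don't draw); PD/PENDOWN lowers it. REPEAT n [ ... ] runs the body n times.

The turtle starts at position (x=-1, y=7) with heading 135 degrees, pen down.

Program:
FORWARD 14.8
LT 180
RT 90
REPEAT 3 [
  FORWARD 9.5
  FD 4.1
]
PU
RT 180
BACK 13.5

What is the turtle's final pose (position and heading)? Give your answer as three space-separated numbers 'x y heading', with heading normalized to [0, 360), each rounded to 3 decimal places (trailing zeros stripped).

Executing turtle program step by step:
Start: pos=(-1,7), heading=135, pen down
FD 14.8: (-1,7) -> (-11.465,17.465) [heading=135, draw]
LT 180: heading 135 -> 315
RT 90: heading 315 -> 225
REPEAT 3 [
  -- iteration 1/3 --
  FD 9.5: (-11.465,17.465) -> (-18.183,10.748) [heading=225, draw]
  FD 4.1: (-18.183,10.748) -> (-21.082,7.849) [heading=225, draw]
  -- iteration 2/3 --
  FD 9.5: (-21.082,7.849) -> (-27.799,1.131) [heading=225, draw]
  FD 4.1: (-27.799,1.131) -> (-30.698,-1.768) [heading=225, draw]
  -- iteration 3/3 --
  FD 9.5: (-30.698,-1.768) -> (-37.416,-8.486) [heading=225, draw]
  FD 4.1: (-37.416,-8.486) -> (-40.315,-11.385) [heading=225, draw]
]
PU: pen up
RT 180: heading 225 -> 45
BK 13.5: (-40.315,-11.385) -> (-49.861,-20.931) [heading=45, move]
Final: pos=(-49.861,-20.931), heading=45, 7 segment(s) drawn

Answer: -49.861 -20.931 45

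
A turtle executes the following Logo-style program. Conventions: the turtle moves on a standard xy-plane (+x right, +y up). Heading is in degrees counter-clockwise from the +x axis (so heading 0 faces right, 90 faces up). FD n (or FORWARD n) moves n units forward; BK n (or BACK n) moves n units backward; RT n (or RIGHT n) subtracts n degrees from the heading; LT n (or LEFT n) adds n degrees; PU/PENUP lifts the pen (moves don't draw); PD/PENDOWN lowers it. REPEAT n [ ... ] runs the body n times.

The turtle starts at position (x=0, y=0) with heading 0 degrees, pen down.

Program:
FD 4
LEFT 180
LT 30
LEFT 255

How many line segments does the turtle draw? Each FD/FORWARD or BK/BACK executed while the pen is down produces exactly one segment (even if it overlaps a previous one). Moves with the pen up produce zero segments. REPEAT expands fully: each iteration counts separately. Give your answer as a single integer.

Answer: 1

Derivation:
Executing turtle program step by step:
Start: pos=(0,0), heading=0, pen down
FD 4: (0,0) -> (4,0) [heading=0, draw]
LT 180: heading 0 -> 180
LT 30: heading 180 -> 210
LT 255: heading 210 -> 105
Final: pos=(4,0), heading=105, 1 segment(s) drawn
Segments drawn: 1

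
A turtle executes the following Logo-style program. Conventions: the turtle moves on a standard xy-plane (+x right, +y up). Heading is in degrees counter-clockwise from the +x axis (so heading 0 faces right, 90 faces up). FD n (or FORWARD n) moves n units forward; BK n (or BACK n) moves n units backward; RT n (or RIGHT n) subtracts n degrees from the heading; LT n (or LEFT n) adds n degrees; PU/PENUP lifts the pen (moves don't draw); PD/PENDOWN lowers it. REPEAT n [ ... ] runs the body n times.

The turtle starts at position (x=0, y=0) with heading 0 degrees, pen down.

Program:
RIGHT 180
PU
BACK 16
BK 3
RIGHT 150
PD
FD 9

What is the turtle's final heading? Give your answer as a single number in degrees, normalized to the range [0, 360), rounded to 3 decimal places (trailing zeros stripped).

Executing turtle program step by step:
Start: pos=(0,0), heading=0, pen down
RT 180: heading 0 -> 180
PU: pen up
BK 16: (0,0) -> (16,0) [heading=180, move]
BK 3: (16,0) -> (19,0) [heading=180, move]
RT 150: heading 180 -> 30
PD: pen down
FD 9: (19,0) -> (26.794,4.5) [heading=30, draw]
Final: pos=(26.794,4.5), heading=30, 1 segment(s) drawn

Answer: 30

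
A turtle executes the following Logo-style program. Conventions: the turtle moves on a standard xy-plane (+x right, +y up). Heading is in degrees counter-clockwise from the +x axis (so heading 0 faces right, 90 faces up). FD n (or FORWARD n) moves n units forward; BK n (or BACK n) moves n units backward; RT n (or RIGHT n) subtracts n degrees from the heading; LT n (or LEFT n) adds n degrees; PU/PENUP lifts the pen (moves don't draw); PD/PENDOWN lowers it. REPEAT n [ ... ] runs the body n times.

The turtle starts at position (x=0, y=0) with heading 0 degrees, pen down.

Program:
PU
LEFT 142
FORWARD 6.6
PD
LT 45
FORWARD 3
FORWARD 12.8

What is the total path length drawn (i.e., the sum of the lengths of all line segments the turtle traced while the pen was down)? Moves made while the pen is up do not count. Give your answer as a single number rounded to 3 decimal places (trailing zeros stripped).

Answer: 15.8

Derivation:
Executing turtle program step by step:
Start: pos=(0,0), heading=0, pen down
PU: pen up
LT 142: heading 0 -> 142
FD 6.6: (0,0) -> (-5.201,4.063) [heading=142, move]
PD: pen down
LT 45: heading 142 -> 187
FD 3: (-5.201,4.063) -> (-8.179,3.698) [heading=187, draw]
FD 12.8: (-8.179,3.698) -> (-20.883,2.138) [heading=187, draw]
Final: pos=(-20.883,2.138), heading=187, 2 segment(s) drawn

Segment lengths:
  seg 1: (-5.201,4.063) -> (-8.179,3.698), length = 3
  seg 2: (-8.179,3.698) -> (-20.883,2.138), length = 12.8
Total = 15.8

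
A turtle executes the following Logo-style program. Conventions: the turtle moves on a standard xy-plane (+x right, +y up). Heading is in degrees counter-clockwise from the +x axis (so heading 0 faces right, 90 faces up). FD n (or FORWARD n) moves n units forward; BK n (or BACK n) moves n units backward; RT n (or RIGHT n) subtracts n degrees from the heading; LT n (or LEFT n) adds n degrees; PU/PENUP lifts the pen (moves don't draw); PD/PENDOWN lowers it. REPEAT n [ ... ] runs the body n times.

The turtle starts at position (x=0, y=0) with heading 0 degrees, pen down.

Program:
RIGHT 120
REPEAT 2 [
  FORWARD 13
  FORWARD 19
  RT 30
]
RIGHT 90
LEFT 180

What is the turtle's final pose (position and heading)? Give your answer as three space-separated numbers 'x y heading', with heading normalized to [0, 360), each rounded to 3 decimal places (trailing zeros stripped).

Answer: -43.713 -43.713 270

Derivation:
Executing turtle program step by step:
Start: pos=(0,0), heading=0, pen down
RT 120: heading 0 -> 240
REPEAT 2 [
  -- iteration 1/2 --
  FD 13: (0,0) -> (-6.5,-11.258) [heading=240, draw]
  FD 19: (-6.5,-11.258) -> (-16,-27.713) [heading=240, draw]
  RT 30: heading 240 -> 210
  -- iteration 2/2 --
  FD 13: (-16,-27.713) -> (-27.258,-34.213) [heading=210, draw]
  FD 19: (-27.258,-34.213) -> (-43.713,-43.713) [heading=210, draw]
  RT 30: heading 210 -> 180
]
RT 90: heading 180 -> 90
LT 180: heading 90 -> 270
Final: pos=(-43.713,-43.713), heading=270, 4 segment(s) drawn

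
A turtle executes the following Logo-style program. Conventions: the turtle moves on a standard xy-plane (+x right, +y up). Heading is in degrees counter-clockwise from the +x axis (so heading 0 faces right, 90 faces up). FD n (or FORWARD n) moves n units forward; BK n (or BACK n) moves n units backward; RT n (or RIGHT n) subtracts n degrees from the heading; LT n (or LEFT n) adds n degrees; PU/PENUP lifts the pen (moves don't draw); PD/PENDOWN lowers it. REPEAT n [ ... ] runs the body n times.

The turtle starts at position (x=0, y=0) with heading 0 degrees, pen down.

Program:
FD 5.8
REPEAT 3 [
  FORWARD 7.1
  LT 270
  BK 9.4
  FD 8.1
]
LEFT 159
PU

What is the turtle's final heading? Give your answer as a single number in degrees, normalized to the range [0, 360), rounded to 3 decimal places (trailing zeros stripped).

Executing turtle program step by step:
Start: pos=(0,0), heading=0, pen down
FD 5.8: (0,0) -> (5.8,0) [heading=0, draw]
REPEAT 3 [
  -- iteration 1/3 --
  FD 7.1: (5.8,0) -> (12.9,0) [heading=0, draw]
  LT 270: heading 0 -> 270
  BK 9.4: (12.9,0) -> (12.9,9.4) [heading=270, draw]
  FD 8.1: (12.9,9.4) -> (12.9,1.3) [heading=270, draw]
  -- iteration 2/3 --
  FD 7.1: (12.9,1.3) -> (12.9,-5.8) [heading=270, draw]
  LT 270: heading 270 -> 180
  BK 9.4: (12.9,-5.8) -> (22.3,-5.8) [heading=180, draw]
  FD 8.1: (22.3,-5.8) -> (14.2,-5.8) [heading=180, draw]
  -- iteration 3/3 --
  FD 7.1: (14.2,-5.8) -> (7.1,-5.8) [heading=180, draw]
  LT 270: heading 180 -> 90
  BK 9.4: (7.1,-5.8) -> (7.1,-15.2) [heading=90, draw]
  FD 8.1: (7.1,-15.2) -> (7.1,-7.1) [heading=90, draw]
]
LT 159: heading 90 -> 249
PU: pen up
Final: pos=(7.1,-7.1), heading=249, 10 segment(s) drawn

Answer: 249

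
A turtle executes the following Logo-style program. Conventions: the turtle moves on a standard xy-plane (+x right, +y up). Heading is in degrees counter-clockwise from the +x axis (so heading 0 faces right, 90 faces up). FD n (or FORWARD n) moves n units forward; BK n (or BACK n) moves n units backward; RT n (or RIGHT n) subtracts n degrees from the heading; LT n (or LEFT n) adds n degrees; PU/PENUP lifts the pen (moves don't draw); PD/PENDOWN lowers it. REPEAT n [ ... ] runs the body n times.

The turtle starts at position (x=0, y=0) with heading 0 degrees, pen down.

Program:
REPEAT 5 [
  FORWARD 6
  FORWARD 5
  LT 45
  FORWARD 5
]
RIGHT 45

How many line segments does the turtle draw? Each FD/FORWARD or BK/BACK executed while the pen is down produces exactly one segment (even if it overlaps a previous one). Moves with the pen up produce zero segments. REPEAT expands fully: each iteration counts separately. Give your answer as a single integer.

Answer: 15

Derivation:
Executing turtle program step by step:
Start: pos=(0,0), heading=0, pen down
REPEAT 5 [
  -- iteration 1/5 --
  FD 6: (0,0) -> (6,0) [heading=0, draw]
  FD 5: (6,0) -> (11,0) [heading=0, draw]
  LT 45: heading 0 -> 45
  FD 5: (11,0) -> (14.536,3.536) [heading=45, draw]
  -- iteration 2/5 --
  FD 6: (14.536,3.536) -> (18.778,7.778) [heading=45, draw]
  FD 5: (18.778,7.778) -> (22.314,11.314) [heading=45, draw]
  LT 45: heading 45 -> 90
  FD 5: (22.314,11.314) -> (22.314,16.314) [heading=90, draw]
  -- iteration 3/5 --
  FD 6: (22.314,16.314) -> (22.314,22.314) [heading=90, draw]
  FD 5: (22.314,22.314) -> (22.314,27.314) [heading=90, draw]
  LT 45: heading 90 -> 135
  FD 5: (22.314,27.314) -> (18.778,30.849) [heading=135, draw]
  -- iteration 4/5 --
  FD 6: (18.778,30.849) -> (14.536,35.092) [heading=135, draw]
  FD 5: (14.536,35.092) -> (11,38.627) [heading=135, draw]
  LT 45: heading 135 -> 180
  FD 5: (11,38.627) -> (6,38.627) [heading=180, draw]
  -- iteration 5/5 --
  FD 6: (6,38.627) -> (0,38.627) [heading=180, draw]
  FD 5: (0,38.627) -> (-5,38.627) [heading=180, draw]
  LT 45: heading 180 -> 225
  FD 5: (-5,38.627) -> (-8.536,35.092) [heading=225, draw]
]
RT 45: heading 225 -> 180
Final: pos=(-8.536,35.092), heading=180, 15 segment(s) drawn
Segments drawn: 15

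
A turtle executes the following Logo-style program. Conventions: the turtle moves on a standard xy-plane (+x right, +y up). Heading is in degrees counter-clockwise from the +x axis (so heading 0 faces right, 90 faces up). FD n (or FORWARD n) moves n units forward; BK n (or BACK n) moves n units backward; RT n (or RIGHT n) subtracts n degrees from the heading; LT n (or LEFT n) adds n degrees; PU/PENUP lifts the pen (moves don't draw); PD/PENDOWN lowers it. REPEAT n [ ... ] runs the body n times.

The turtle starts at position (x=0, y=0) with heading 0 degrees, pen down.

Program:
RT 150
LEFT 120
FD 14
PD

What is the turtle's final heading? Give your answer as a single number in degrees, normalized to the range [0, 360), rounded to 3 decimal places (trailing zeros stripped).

Executing turtle program step by step:
Start: pos=(0,0), heading=0, pen down
RT 150: heading 0 -> 210
LT 120: heading 210 -> 330
FD 14: (0,0) -> (12.124,-7) [heading=330, draw]
PD: pen down
Final: pos=(12.124,-7), heading=330, 1 segment(s) drawn

Answer: 330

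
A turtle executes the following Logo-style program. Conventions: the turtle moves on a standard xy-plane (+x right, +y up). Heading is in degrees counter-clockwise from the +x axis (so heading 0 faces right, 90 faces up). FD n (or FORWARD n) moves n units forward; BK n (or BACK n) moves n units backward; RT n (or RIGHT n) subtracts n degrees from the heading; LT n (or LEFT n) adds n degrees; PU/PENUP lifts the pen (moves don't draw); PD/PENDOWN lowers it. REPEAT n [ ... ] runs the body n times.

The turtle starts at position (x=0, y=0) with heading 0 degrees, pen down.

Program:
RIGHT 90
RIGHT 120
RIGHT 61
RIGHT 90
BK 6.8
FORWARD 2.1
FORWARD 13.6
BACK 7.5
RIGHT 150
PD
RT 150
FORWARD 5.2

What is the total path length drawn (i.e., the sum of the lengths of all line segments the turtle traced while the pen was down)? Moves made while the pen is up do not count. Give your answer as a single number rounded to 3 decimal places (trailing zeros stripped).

Answer: 35.2

Derivation:
Executing turtle program step by step:
Start: pos=(0,0), heading=0, pen down
RT 90: heading 0 -> 270
RT 120: heading 270 -> 150
RT 61: heading 150 -> 89
RT 90: heading 89 -> 359
BK 6.8: (0,0) -> (-6.799,0.119) [heading=359, draw]
FD 2.1: (-6.799,0.119) -> (-4.699,0.082) [heading=359, draw]
FD 13.6: (-4.699,0.082) -> (8.899,-0.155) [heading=359, draw]
BK 7.5: (8.899,-0.155) -> (1.4,-0.024) [heading=359, draw]
RT 150: heading 359 -> 209
PD: pen down
RT 150: heading 209 -> 59
FD 5.2: (1.4,-0.024) -> (4.078,4.433) [heading=59, draw]
Final: pos=(4.078,4.433), heading=59, 5 segment(s) drawn

Segment lengths:
  seg 1: (0,0) -> (-6.799,0.119), length = 6.8
  seg 2: (-6.799,0.119) -> (-4.699,0.082), length = 2.1
  seg 3: (-4.699,0.082) -> (8.899,-0.155), length = 13.6
  seg 4: (8.899,-0.155) -> (1.4,-0.024), length = 7.5
  seg 5: (1.4,-0.024) -> (4.078,4.433), length = 5.2
Total = 35.2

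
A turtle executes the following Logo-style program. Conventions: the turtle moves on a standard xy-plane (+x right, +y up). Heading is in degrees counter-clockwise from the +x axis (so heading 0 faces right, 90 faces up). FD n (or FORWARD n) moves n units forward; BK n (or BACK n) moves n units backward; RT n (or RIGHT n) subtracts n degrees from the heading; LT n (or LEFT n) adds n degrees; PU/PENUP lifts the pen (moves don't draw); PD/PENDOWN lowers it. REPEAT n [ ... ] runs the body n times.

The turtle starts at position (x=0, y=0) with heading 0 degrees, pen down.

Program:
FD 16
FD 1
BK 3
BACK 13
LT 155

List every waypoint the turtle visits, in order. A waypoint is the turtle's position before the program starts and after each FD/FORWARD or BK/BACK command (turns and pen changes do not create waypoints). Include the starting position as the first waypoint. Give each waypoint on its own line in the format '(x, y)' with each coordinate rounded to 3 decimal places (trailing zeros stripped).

Executing turtle program step by step:
Start: pos=(0,0), heading=0, pen down
FD 16: (0,0) -> (16,0) [heading=0, draw]
FD 1: (16,0) -> (17,0) [heading=0, draw]
BK 3: (17,0) -> (14,0) [heading=0, draw]
BK 13: (14,0) -> (1,0) [heading=0, draw]
LT 155: heading 0 -> 155
Final: pos=(1,0), heading=155, 4 segment(s) drawn
Waypoints (5 total):
(0, 0)
(16, 0)
(17, 0)
(14, 0)
(1, 0)

Answer: (0, 0)
(16, 0)
(17, 0)
(14, 0)
(1, 0)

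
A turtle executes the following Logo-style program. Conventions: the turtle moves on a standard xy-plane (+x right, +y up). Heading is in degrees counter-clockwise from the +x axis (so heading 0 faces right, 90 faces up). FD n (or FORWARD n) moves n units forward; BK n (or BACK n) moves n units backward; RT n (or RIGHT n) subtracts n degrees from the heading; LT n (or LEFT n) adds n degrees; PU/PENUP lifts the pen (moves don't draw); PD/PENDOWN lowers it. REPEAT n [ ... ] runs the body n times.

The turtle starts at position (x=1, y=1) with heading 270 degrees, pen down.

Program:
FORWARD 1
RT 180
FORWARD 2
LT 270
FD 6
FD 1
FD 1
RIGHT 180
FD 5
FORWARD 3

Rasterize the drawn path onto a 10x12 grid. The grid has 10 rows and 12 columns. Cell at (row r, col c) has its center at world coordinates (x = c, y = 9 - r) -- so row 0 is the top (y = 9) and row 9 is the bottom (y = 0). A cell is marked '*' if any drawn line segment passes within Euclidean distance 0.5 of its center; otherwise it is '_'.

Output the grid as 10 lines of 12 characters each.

Segment 0: (1,1) -> (1,0)
Segment 1: (1,0) -> (1,2)
Segment 2: (1,2) -> (7,2)
Segment 3: (7,2) -> (8,2)
Segment 4: (8,2) -> (9,2)
Segment 5: (9,2) -> (4,2)
Segment 6: (4,2) -> (1,2)

Answer: ____________
____________
____________
____________
____________
____________
____________
_*********__
_*__________
_*__________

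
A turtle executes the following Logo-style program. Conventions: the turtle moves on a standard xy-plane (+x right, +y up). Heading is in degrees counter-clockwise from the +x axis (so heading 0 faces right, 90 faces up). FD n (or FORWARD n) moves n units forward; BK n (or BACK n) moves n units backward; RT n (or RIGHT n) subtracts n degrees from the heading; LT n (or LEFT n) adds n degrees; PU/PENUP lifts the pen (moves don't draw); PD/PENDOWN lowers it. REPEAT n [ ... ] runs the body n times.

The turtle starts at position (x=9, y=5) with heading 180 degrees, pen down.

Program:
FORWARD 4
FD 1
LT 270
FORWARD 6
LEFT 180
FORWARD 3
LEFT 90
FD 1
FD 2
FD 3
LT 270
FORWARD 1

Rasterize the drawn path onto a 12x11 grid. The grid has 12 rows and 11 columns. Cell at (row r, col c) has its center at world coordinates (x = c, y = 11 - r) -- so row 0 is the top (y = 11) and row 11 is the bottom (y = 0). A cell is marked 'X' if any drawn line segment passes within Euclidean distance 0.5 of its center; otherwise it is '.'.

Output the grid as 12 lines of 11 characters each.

Segment 0: (9,5) -> (5,5)
Segment 1: (5,5) -> (4,5)
Segment 2: (4,5) -> (4,11)
Segment 3: (4,11) -> (4,8)
Segment 4: (4,8) -> (5,8)
Segment 5: (5,8) -> (7,8)
Segment 6: (7,8) -> (10,8)
Segment 7: (10,8) -> (10,7)

Answer: ....X......
....X......
....X......
....XXXXXXX
....X.....X
....X......
....XXXXXX.
...........
...........
...........
...........
...........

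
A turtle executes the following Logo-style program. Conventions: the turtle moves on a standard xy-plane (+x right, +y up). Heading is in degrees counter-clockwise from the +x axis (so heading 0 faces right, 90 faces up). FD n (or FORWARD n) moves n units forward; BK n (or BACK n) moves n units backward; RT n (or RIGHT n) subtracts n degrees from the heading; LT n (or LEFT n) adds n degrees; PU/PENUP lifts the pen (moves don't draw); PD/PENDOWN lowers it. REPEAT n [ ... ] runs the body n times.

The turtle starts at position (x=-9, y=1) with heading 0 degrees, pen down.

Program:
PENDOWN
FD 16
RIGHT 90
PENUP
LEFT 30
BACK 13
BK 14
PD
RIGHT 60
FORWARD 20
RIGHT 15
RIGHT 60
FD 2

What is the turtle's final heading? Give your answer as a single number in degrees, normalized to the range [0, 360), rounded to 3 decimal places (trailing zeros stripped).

Answer: 165

Derivation:
Executing turtle program step by step:
Start: pos=(-9,1), heading=0, pen down
PD: pen down
FD 16: (-9,1) -> (7,1) [heading=0, draw]
RT 90: heading 0 -> 270
PU: pen up
LT 30: heading 270 -> 300
BK 13: (7,1) -> (0.5,12.258) [heading=300, move]
BK 14: (0.5,12.258) -> (-6.5,24.383) [heading=300, move]
PD: pen down
RT 60: heading 300 -> 240
FD 20: (-6.5,24.383) -> (-16.5,7.062) [heading=240, draw]
RT 15: heading 240 -> 225
RT 60: heading 225 -> 165
FD 2: (-16.5,7.062) -> (-18.432,7.58) [heading=165, draw]
Final: pos=(-18.432,7.58), heading=165, 3 segment(s) drawn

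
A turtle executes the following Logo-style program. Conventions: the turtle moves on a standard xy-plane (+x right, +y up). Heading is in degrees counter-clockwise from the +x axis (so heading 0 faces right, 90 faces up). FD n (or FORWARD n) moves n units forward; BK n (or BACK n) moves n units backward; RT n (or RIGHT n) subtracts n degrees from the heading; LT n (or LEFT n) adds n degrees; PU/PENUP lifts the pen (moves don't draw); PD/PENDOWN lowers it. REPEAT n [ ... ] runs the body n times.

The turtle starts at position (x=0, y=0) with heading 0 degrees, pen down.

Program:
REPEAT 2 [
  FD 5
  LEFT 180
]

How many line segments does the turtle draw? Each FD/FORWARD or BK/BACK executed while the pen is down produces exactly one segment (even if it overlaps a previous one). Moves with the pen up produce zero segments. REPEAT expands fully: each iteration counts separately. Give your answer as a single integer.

Executing turtle program step by step:
Start: pos=(0,0), heading=0, pen down
REPEAT 2 [
  -- iteration 1/2 --
  FD 5: (0,0) -> (5,0) [heading=0, draw]
  LT 180: heading 0 -> 180
  -- iteration 2/2 --
  FD 5: (5,0) -> (0,0) [heading=180, draw]
  LT 180: heading 180 -> 0
]
Final: pos=(0,0), heading=0, 2 segment(s) drawn
Segments drawn: 2

Answer: 2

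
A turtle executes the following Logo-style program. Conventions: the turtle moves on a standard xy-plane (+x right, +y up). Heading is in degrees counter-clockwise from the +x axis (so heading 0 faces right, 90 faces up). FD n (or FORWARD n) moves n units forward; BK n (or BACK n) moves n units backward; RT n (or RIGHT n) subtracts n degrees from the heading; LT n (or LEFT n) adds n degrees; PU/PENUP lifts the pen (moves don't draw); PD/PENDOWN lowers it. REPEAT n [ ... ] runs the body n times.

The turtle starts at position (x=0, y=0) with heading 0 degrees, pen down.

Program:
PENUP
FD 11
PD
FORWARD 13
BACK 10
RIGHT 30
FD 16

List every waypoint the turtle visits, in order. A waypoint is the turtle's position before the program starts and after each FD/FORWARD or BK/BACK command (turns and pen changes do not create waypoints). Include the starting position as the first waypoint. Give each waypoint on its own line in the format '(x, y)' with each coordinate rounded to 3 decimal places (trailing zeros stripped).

Executing turtle program step by step:
Start: pos=(0,0), heading=0, pen down
PU: pen up
FD 11: (0,0) -> (11,0) [heading=0, move]
PD: pen down
FD 13: (11,0) -> (24,0) [heading=0, draw]
BK 10: (24,0) -> (14,0) [heading=0, draw]
RT 30: heading 0 -> 330
FD 16: (14,0) -> (27.856,-8) [heading=330, draw]
Final: pos=(27.856,-8), heading=330, 3 segment(s) drawn
Waypoints (5 total):
(0, 0)
(11, 0)
(24, 0)
(14, 0)
(27.856, -8)

Answer: (0, 0)
(11, 0)
(24, 0)
(14, 0)
(27.856, -8)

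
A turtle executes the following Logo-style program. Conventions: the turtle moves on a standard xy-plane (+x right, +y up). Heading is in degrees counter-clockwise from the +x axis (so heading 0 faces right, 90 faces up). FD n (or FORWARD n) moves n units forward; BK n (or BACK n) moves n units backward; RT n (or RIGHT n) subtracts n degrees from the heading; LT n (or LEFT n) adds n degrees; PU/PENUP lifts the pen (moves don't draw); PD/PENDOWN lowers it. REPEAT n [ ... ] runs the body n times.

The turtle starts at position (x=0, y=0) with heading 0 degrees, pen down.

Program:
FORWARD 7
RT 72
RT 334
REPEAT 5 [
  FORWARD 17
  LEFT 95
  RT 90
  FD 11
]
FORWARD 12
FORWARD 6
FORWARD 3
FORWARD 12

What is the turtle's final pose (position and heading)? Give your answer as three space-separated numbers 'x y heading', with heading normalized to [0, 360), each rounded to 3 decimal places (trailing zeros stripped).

Answer: 152.838 -89.52 339

Derivation:
Executing turtle program step by step:
Start: pos=(0,0), heading=0, pen down
FD 7: (0,0) -> (7,0) [heading=0, draw]
RT 72: heading 0 -> 288
RT 334: heading 288 -> 314
REPEAT 5 [
  -- iteration 1/5 --
  FD 17: (7,0) -> (18.809,-12.229) [heading=314, draw]
  LT 95: heading 314 -> 49
  RT 90: heading 49 -> 319
  FD 11: (18.809,-12.229) -> (27.111,-19.445) [heading=319, draw]
  -- iteration 2/5 --
  FD 17: (27.111,-19.445) -> (39.941,-30.598) [heading=319, draw]
  LT 95: heading 319 -> 54
  RT 90: heading 54 -> 324
  FD 11: (39.941,-30.598) -> (48.84,-37.064) [heading=324, draw]
  -- iteration 3/5 --
  FD 17: (48.84,-37.064) -> (62.594,-47.056) [heading=324, draw]
  LT 95: heading 324 -> 59
  RT 90: heading 59 -> 329
  FD 11: (62.594,-47.056) -> (72.022,-52.722) [heading=329, draw]
  -- iteration 4/5 --
  FD 17: (72.022,-52.722) -> (86.594,-61.477) [heading=329, draw]
  LT 95: heading 329 -> 64
  RT 90: heading 64 -> 334
  FD 11: (86.594,-61.477) -> (96.481,-66.3) [heading=334, draw]
  -- iteration 5/5 --
  FD 17: (96.481,-66.3) -> (111.76,-73.752) [heading=334, draw]
  LT 95: heading 334 -> 69
  RT 90: heading 69 -> 339
  FD 11: (111.76,-73.752) -> (122.03,-77.694) [heading=339, draw]
]
FD 12: (122.03,-77.694) -> (133.233,-81.994) [heading=339, draw]
FD 6: (133.233,-81.994) -> (138.834,-84.145) [heading=339, draw]
FD 3: (138.834,-84.145) -> (141.635,-85.22) [heading=339, draw]
FD 12: (141.635,-85.22) -> (152.838,-89.52) [heading=339, draw]
Final: pos=(152.838,-89.52), heading=339, 15 segment(s) drawn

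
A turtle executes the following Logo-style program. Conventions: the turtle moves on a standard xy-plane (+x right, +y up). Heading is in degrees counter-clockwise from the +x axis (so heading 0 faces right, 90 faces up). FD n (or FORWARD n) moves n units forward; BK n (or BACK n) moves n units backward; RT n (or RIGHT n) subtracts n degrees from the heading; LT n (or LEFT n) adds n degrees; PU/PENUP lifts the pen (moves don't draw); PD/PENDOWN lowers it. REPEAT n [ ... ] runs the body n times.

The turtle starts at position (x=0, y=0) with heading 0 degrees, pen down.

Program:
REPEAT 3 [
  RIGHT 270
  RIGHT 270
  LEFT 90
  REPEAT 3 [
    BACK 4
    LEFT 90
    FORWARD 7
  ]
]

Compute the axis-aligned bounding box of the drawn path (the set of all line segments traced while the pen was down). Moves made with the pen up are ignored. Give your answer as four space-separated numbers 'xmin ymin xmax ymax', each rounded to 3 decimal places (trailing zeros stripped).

Executing turtle program step by step:
Start: pos=(0,0), heading=0, pen down
REPEAT 3 [
  -- iteration 1/3 --
  RT 270: heading 0 -> 90
  RT 270: heading 90 -> 180
  LT 90: heading 180 -> 270
  REPEAT 3 [
    -- iteration 1/3 --
    BK 4: (0,0) -> (0,4) [heading=270, draw]
    LT 90: heading 270 -> 0
    FD 7: (0,4) -> (7,4) [heading=0, draw]
    -- iteration 2/3 --
    BK 4: (7,4) -> (3,4) [heading=0, draw]
    LT 90: heading 0 -> 90
    FD 7: (3,4) -> (3,11) [heading=90, draw]
    -- iteration 3/3 --
    BK 4: (3,11) -> (3,7) [heading=90, draw]
    LT 90: heading 90 -> 180
    FD 7: (3,7) -> (-4,7) [heading=180, draw]
  ]
  -- iteration 2/3 --
  RT 270: heading 180 -> 270
  RT 270: heading 270 -> 0
  LT 90: heading 0 -> 90
  REPEAT 3 [
    -- iteration 1/3 --
    BK 4: (-4,7) -> (-4,3) [heading=90, draw]
    LT 90: heading 90 -> 180
    FD 7: (-4,3) -> (-11,3) [heading=180, draw]
    -- iteration 2/3 --
    BK 4: (-11,3) -> (-7,3) [heading=180, draw]
    LT 90: heading 180 -> 270
    FD 7: (-7,3) -> (-7,-4) [heading=270, draw]
    -- iteration 3/3 --
    BK 4: (-7,-4) -> (-7,0) [heading=270, draw]
    LT 90: heading 270 -> 0
    FD 7: (-7,0) -> (0,0) [heading=0, draw]
  ]
  -- iteration 3/3 --
  RT 270: heading 0 -> 90
  RT 270: heading 90 -> 180
  LT 90: heading 180 -> 270
  REPEAT 3 [
    -- iteration 1/3 --
    BK 4: (0,0) -> (0,4) [heading=270, draw]
    LT 90: heading 270 -> 0
    FD 7: (0,4) -> (7,4) [heading=0, draw]
    -- iteration 2/3 --
    BK 4: (7,4) -> (3,4) [heading=0, draw]
    LT 90: heading 0 -> 90
    FD 7: (3,4) -> (3,11) [heading=90, draw]
    -- iteration 3/3 --
    BK 4: (3,11) -> (3,7) [heading=90, draw]
    LT 90: heading 90 -> 180
    FD 7: (3,7) -> (-4,7) [heading=180, draw]
  ]
]
Final: pos=(-4,7), heading=180, 18 segment(s) drawn

Segment endpoints: x in {-11, -7, -7, -7, -4, -4, 0, 0, 0, 0, 3, 3, 3, 3, 7}, y in {-4, 0, 0, 0, 3, 3, 3, 4, 4, 4, 4, 7, 7, 7, 11, 11}
xmin=-11, ymin=-4, xmax=7, ymax=11

Answer: -11 -4 7 11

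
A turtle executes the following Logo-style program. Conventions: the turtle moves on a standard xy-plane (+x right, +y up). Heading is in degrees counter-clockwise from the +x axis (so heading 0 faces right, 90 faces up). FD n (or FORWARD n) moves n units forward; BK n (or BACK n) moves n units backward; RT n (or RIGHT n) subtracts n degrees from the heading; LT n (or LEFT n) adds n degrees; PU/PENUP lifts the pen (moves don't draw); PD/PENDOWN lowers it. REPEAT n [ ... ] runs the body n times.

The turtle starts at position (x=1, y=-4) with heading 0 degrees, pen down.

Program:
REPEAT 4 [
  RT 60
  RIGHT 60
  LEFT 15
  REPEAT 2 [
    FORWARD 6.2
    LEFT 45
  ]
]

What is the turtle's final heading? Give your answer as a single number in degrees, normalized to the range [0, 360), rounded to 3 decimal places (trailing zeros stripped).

Answer: 300

Derivation:
Executing turtle program step by step:
Start: pos=(1,-4), heading=0, pen down
REPEAT 4 [
  -- iteration 1/4 --
  RT 60: heading 0 -> 300
  RT 60: heading 300 -> 240
  LT 15: heading 240 -> 255
  REPEAT 2 [
    -- iteration 1/2 --
    FD 6.2: (1,-4) -> (-0.605,-9.989) [heading=255, draw]
    LT 45: heading 255 -> 300
    -- iteration 2/2 --
    FD 6.2: (-0.605,-9.989) -> (2.495,-15.358) [heading=300, draw]
    LT 45: heading 300 -> 345
  ]
  -- iteration 2/4 --
  RT 60: heading 345 -> 285
  RT 60: heading 285 -> 225
  LT 15: heading 225 -> 240
  REPEAT 2 [
    -- iteration 1/2 --
    FD 6.2: (2.495,-15.358) -> (-0.605,-20.727) [heading=240, draw]
    LT 45: heading 240 -> 285
    -- iteration 2/2 --
    FD 6.2: (-0.605,-20.727) -> (1,-26.716) [heading=285, draw]
    LT 45: heading 285 -> 330
  ]
  -- iteration 3/4 --
  RT 60: heading 330 -> 270
  RT 60: heading 270 -> 210
  LT 15: heading 210 -> 225
  REPEAT 2 [
    -- iteration 1/2 --
    FD 6.2: (1,-26.716) -> (-3.384,-31.1) [heading=225, draw]
    LT 45: heading 225 -> 270
    -- iteration 2/2 --
    FD 6.2: (-3.384,-31.1) -> (-3.384,-37.3) [heading=270, draw]
    LT 45: heading 270 -> 315
  ]
  -- iteration 4/4 --
  RT 60: heading 315 -> 255
  RT 60: heading 255 -> 195
  LT 15: heading 195 -> 210
  REPEAT 2 [
    -- iteration 1/2 --
    FD 6.2: (-3.384,-37.3) -> (-8.753,-40.4) [heading=210, draw]
    LT 45: heading 210 -> 255
    -- iteration 2/2 --
    FD 6.2: (-8.753,-40.4) -> (-10.358,-46.389) [heading=255, draw]
    LT 45: heading 255 -> 300
  ]
]
Final: pos=(-10.358,-46.389), heading=300, 8 segment(s) drawn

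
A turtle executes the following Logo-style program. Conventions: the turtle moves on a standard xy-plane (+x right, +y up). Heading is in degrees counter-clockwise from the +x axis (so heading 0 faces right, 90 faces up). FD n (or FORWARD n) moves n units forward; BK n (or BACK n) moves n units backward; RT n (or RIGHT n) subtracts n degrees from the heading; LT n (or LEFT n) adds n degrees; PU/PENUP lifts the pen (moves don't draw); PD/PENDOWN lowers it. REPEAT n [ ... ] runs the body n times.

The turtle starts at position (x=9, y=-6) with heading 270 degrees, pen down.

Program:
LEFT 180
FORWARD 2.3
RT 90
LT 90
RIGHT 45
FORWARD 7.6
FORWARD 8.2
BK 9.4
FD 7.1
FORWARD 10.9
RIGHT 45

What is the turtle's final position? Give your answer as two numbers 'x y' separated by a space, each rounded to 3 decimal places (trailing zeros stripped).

Answer: 26.253 13.553

Derivation:
Executing turtle program step by step:
Start: pos=(9,-6), heading=270, pen down
LT 180: heading 270 -> 90
FD 2.3: (9,-6) -> (9,-3.7) [heading=90, draw]
RT 90: heading 90 -> 0
LT 90: heading 0 -> 90
RT 45: heading 90 -> 45
FD 7.6: (9,-3.7) -> (14.374,1.674) [heading=45, draw]
FD 8.2: (14.374,1.674) -> (20.172,7.472) [heading=45, draw]
BK 9.4: (20.172,7.472) -> (13.525,0.825) [heading=45, draw]
FD 7.1: (13.525,0.825) -> (18.546,5.846) [heading=45, draw]
FD 10.9: (18.546,5.846) -> (26.253,13.553) [heading=45, draw]
RT 45: heading 45 -> 0
Final: pos=(26.253,13.553), heading=0, 6 segment(s) drawn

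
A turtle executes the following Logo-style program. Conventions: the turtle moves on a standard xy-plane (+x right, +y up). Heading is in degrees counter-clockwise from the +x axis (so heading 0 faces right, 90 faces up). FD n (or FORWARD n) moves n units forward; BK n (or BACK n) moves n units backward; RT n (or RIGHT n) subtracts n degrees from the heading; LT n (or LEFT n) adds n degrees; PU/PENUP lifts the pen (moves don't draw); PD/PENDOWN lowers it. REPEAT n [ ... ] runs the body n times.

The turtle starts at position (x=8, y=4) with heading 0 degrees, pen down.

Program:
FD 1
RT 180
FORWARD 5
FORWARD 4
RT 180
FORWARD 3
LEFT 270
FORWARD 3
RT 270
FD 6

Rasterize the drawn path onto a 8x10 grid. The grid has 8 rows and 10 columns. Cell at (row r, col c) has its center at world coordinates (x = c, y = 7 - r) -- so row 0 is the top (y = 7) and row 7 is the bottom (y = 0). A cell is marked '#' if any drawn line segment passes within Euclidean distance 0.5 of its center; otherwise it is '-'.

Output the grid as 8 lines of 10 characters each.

Segment 0: (8,4) -> (9,4)
Segment 1: (9,4) -> (4,4)
Segment 2: (4,4) -> (0,4)
Segment 3: (0,4) -> (3,4)
Segment 4: (3,4) -> (3,1)
Segment 5: (3,1) -> (9,1)

Answer: ----------
----------
----------
##########
---#------
---#------
---#######
----------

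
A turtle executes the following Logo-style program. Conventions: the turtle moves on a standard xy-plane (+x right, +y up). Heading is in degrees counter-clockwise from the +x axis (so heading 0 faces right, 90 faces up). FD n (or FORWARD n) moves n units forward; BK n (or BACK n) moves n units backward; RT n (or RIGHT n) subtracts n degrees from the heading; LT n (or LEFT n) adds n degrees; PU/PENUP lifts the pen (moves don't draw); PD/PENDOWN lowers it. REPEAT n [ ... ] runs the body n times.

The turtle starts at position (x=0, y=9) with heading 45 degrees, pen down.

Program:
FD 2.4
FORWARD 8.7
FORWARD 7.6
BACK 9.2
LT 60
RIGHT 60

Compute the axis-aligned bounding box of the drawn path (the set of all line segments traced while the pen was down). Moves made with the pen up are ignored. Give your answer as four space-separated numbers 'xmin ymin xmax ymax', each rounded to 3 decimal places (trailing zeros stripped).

Executing turtle program step by step:
Start: pos=(0,9), heading=45, pen down
FD 2.4: (0,9) -> (1.697,10.697) [heading=45, draw]
FD 8.7: (1.697,10.697) -> (7.849,16.849) [heading=45, draw]
FD 7.6: (7.849,16.849) -> (13.223,22.223) [heading=45, draw]
BK 9.2: (13.223,22.223) -> (6.718,15.718) [heading=45, draw]
LT 60: heading 45 -> 105
RT 60: heading 105 -> 45
Final: pos=(6.718,15.718), heading=45, 4 segment(s) drawn

Segment endpoints: x in {0, 1.697, 6.718, 7.849, 13.223}, y in {9, 10.697, 15.718, 16.849, 22.223}
xmin=0, ymin=9, xmax=13.223, ymax=22.223

Answer: 0 9 13.223 22.223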